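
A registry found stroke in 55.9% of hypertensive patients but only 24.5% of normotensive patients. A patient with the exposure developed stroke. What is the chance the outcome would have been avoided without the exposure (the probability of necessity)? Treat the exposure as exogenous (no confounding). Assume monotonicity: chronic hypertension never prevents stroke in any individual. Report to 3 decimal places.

PN ≈ 0.562

p₁ = 0.559, p₀ = 0.245.
Under exogeneity and monotonicity, PN = (p₁ − p₀) / p₁.
PN = (0.559 − 0.245) / 0.559 = 0.314 / 0.559 ≈ 0.5617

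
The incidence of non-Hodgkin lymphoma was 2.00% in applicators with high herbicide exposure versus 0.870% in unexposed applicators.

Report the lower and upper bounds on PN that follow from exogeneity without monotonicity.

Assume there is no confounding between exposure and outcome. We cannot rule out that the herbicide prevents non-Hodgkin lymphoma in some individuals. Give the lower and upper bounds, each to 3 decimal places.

0.565 ≤ PN ≤ 1.000

p₁ = 0.02, p₀ = 0.0087.
Under exogeneity alone the bounds on PN are max{0,(p₁−p₀)/p₁} ≤ PN ≤ min{1,(1−p₀)/p₁}.
  lower = (p₁ − p₀)/p₁ = 0.0113 / 0.02 ≈ 0.5650
  upper = min{1, (1 − p₀)/p₁} = 0.9913 / 0.02 ≈ 49.5650 → capped at 1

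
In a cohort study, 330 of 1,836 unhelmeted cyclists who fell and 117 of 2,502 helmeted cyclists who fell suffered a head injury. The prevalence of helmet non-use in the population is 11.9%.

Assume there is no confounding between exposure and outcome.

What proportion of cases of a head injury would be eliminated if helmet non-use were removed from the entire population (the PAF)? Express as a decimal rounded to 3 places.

PAF ≈ 0.253

p₁ = P(outcome | exposed) = 330/1836 = 0.17974
p₀ = P(outcome | unexposed) = 117/2502 = 0.046763
Overall risk P(Y=1) = π·p₁ + (1−π)·p₀ = 0.119×0.17974 + 0.881×0.046763 = 0.062587.
Under exogeneity, PAF = [P(Y=1) − p₀] / P(Y=1).
PAF = (0.062587 − 0.046763) / 0.062587 ≈ 0.2528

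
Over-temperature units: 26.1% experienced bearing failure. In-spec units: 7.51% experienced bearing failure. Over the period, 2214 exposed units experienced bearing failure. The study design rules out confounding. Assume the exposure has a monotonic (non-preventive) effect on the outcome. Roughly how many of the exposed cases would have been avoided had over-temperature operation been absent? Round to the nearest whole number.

p₁ = 0.261, p₀ = 0.0751.
PN = (p₁ − p₀)/p₁ = (0.261 − 0.0751) / 0.261 ≈ 0.71226.
Attributable cases ≈ PN × (exposed cases) = 0.71226 × 2214 ≈ 1576.94.

about 1577 cases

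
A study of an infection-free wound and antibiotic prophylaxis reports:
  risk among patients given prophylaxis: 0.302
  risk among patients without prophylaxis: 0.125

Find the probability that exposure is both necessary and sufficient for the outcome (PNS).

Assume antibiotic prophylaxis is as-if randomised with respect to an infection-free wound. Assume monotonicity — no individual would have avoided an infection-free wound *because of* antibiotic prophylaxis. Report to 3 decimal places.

Let p₁ = 0.302, p₀ = 0.125.
Under exogeneity and monotonicity, PNS = p₁ − p₀.
PNS = 0.302 − 0.125 = 0.177

PNS ≈ 0.177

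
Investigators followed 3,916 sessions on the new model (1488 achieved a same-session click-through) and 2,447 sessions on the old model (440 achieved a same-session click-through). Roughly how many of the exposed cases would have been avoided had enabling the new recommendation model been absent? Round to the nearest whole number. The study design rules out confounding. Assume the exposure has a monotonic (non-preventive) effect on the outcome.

about 784 cases

p₁ = P(outcome | exposed) = 1488/3916 = 0.37998
p₀ = P(outcome | unexposed) = 440/2447 = 0.17981
PN = (p₁ − p₀)/p₁ = (0.37998 − 0.17981) / 0.37998 ≈ 0.52679.
Attributable cases ≈ PN × (exposed cases) = 0.52679 × 1488 ≈ 783.86.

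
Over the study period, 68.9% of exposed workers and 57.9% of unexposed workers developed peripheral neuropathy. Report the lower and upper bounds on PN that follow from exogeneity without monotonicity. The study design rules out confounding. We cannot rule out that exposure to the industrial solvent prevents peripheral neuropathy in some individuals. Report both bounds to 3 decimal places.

0.160 ≤ PN ≤ 0.611

p₁ = 0.689, p₀ = 0.579.
Under exogeneity alone the bounds on PN are max{0,(p₁−p₀)/p₁} ≤ PN ≤ min{1,(1−p₀)/p₁}.
  lower = (p₁ − p₀)/p₁ = 0.11 / 0.689 ≈ 0.1597
  upper = min{1, (1 − p₀)/p₁} = 0.421 / 0.689 ≈ 0.6110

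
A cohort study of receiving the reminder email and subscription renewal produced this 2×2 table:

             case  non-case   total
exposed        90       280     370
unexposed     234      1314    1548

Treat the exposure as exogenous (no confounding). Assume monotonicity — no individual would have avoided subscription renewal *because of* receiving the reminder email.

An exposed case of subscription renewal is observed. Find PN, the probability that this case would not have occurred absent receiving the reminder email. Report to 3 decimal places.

PN ≈ 0.379

p₁ = P(outcome | exposed) = 90/370 = 0.24324
p₀ = P(outcome | unexposed) = 234/1548 = 0.15116
Under exogeneity and monotonicity, PN = (p₁ − p₀) / p₁.
PN = (0.24324 − 0.15116) / 0.24324 = 0.09208 / 0.24324 ≈ 0.3786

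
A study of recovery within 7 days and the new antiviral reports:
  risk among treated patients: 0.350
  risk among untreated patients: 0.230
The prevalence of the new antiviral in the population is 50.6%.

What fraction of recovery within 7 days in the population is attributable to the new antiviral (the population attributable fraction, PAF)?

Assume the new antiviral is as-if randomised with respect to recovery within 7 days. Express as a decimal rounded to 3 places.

Let p₁ = 0.35, p₀ = 0.23.
Overall risk P(Y=1) = π·p₁ + (1−π)·p₀ = 0.506×0.35 + 0.494×0.23 = 0.29072.
Under exogeneity, PAF = [P(Y=1) − p₀] / P(Y=1).
PAF = (0.29072 − 0.23) / 0.29072 ≈ 0.2089

PAF ≈ 0.209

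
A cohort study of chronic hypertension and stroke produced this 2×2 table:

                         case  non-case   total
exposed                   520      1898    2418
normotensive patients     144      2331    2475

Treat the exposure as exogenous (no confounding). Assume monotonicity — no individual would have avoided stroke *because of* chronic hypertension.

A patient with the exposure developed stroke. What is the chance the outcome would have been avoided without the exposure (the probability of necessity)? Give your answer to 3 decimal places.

PN ≈ 0.729

p₁ = P(outcome | exposed) = 520/2418 = 0.21505
p₀ = P(outcome | unexposed) = 144/2475 = 0.058182
Under exogeneity and monotonicity, PN = (p₁ − p₀)/p₁.
PN = (0.21505 − 0.058182) / 0.21505 ≈ 0.7295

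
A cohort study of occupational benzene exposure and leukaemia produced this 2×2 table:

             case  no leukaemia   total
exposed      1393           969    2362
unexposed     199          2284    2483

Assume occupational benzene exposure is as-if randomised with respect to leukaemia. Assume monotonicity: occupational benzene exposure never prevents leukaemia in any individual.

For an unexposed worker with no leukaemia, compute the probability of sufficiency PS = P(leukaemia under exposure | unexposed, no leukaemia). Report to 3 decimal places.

PS ≈ 0.554

p₁ = P(outcome | exposed) = 1393/2362 = 0.58975
p₀ = P(outcome | unexposed) = 199/2483 = 0.080145
Under exogeneity and monotonicity, PS = (p₁ − p₀)/(1 − p₀).
PS = (0.58975 − 0.080145) / 0.91986 ≈ 0.5540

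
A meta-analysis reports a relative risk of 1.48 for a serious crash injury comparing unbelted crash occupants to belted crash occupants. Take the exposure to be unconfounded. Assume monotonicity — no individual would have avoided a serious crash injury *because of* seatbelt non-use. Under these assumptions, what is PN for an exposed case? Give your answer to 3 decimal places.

Under exogeneity and monotonicity, PN = (RR − 1) / RR = 1 − 1/RR.
PN = (1.48 − 1) / 1.48 = 0.48 / 1.48 ≈ 0.3243

PN ≈ 0.324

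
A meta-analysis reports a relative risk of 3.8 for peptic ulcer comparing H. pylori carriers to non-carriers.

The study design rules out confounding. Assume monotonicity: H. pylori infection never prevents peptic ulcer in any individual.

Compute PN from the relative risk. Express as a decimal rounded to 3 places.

Under exogeneity and monotonicity, PN = (RR − 1) / RR = 1 − 1/RR.
PN = (3.8 − 1) / 3.8 = 2.8 / 3.8 ≈ 0.7368

PN ≈ 0.737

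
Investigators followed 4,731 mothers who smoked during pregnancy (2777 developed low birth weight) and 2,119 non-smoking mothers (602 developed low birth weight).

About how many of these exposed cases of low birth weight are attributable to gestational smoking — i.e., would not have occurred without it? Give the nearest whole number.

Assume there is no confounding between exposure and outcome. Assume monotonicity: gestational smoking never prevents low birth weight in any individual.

about 1433 cases

p₁ = P(outcome | exposed) = 2777/4731 = 0.58698
p₀ = P(outcome | unexposed) = 602/2119 = 0.2841
PN = (p₁ − p₀)/p₁ = (0.58698 − 0.2841) / 0.58698 ≈ 0.51600.
Attributable cases ≈ PN × (exposed cases) = 0.51600 × 2777 ≈ 1432.94.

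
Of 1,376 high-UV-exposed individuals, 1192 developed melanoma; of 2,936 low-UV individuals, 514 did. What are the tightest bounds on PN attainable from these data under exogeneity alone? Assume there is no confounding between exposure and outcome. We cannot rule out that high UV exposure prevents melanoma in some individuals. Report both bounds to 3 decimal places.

p₁ = P(outcome | exposed) = 1192/1376 = 0.86628
p₀ = P(outcome | unexposed) = 514/2936 = 0.17507
Under exogeneity alone the bounds on PN are max{0,(p₁−p₀)/p₁} ≤ PN ≤ min{1,(1−p₀)/p₁}.
  lower = (p₁ − p₀)/p₁ = 0.69121 / 0.86628 ≈ 0.7979
  upper = min{1, (1 − p₀)/p₁} = 0.82493 / 0.86628 ≈ 0.9523

0.798 ≤ PN ≤ 0.952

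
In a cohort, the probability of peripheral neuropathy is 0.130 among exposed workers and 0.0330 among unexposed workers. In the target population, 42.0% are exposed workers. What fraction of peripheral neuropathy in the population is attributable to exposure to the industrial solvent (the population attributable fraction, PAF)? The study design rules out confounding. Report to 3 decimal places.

PAF ≈ 0.552

Let p₁ = 0.13, p₀ = 0.033.
Overall risk P(Y=1) = π·p₁ + (1−π)·p₀ = 0.42×0.13 + 0.58×0.033 = 0.07374.
Under exogeneity, PAF = [P(Y=1) − p₀] / P(Y=1).
PAF = (0.07374 − 0.033) / 0.07374 ≈ 0.5525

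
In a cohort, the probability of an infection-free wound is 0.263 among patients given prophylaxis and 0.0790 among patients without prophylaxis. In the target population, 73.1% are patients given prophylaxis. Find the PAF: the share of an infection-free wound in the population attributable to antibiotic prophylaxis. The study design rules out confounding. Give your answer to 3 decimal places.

Let p₁ = 0.263, p₀ = 0.079.
Overall risk P(Y=1) = π·p₁ + (1−π)·p₀ = 0.731×0.263 + 0.269×0.079 = 0.2135.
Under exogeneity, PAF = [P(Y=1) − p₀] / P(Y=1).
PAF = (0.2135 − 0.079) / 0.2135 ≈ 0.6300

PAF ≈ 0.630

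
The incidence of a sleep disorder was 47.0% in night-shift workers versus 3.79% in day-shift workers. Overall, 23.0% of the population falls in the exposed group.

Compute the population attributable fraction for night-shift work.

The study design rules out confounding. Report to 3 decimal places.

PAF ≈ 0.724

p₁ = 0.47, p₀ = 0.0379.
Overall risk P(Y=1) = π·p₁ + (1−π)·p₀ = 0.23×0.47 + 0.77×0.0379 = 0.13728.
Under exogeneity, PAF = [P(Y=1) − p₀] / P(Y=1).
PAF = (0.13728 − 0.0379) / 0.13728 ≈ 0.7239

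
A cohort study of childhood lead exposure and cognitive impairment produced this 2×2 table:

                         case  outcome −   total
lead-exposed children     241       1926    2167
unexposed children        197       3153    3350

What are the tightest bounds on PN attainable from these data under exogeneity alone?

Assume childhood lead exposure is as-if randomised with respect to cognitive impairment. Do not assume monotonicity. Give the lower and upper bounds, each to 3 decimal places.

p₁ = P(outcome | exposed) = 241/2167 = 0.11121
p₀ = P(outcome | unexposed) = 197/3350 = 0.058806
Under exogeneity alone the bounds on PN are max{0,(p₁−p₀)/p₁} ≤ PN ≤ min{1,(1−p₀)/p₁}.
  lower = (p₁ − p₀)/p₁ = 0.052408 / 0.11121 ≈ 0.4712
  upper = min{1, (1 − p₀)/p₁} = 0.94119 / 0.11121 ≈ 8.4629 → capped at 1

0.471 ≤ PN ≤ 1.000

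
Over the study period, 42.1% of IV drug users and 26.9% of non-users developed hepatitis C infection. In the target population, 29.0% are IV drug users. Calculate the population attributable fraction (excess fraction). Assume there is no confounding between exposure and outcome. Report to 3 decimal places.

p₁ = 0.421, p₀ = 0.269.
Overall risk P(Y=1) = π·p₁ + (1−π)·p₀ = 0.29×0.421 + 0.71×0.269 = 0.31308.
Under exogeneity, PAF = [P(Y=1) − p₀] / P(Y=1).
PAF = (0.31308 − 0.269) / 0.31308 ≈ 0.1408

PAF ≈ 0.141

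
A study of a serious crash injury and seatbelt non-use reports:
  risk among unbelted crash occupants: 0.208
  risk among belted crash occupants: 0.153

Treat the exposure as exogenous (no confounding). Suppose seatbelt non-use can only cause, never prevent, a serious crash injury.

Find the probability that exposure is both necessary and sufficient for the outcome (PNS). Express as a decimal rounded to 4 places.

Let p₁ = 0.208, p₀ = 0.153.
Under exogeneity and monotonicity, PNS = p₁ − p₀.
PNS = 0.208 − 0.153 = 0.055

PNS ≈ 0.0550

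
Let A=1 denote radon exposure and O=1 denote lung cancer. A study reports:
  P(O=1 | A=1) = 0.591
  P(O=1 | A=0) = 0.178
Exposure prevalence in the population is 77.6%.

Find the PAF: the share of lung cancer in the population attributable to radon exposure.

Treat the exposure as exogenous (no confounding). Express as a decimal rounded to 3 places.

PAF ≈ 0.643

Let p₁ = 0.591, p₀ = 0.178.
Overall risk P(Y=1) = π·p₁ + (1−π)·p₀ = 0.776×0.591 + 0.224×0.178 = 0.49849.
Under exogeneity, PAF = [P(Y=1) − p₀] / P(Y=1).
PAF = (0.49849 − 0.178) / 0.49849 ≈ 0.6429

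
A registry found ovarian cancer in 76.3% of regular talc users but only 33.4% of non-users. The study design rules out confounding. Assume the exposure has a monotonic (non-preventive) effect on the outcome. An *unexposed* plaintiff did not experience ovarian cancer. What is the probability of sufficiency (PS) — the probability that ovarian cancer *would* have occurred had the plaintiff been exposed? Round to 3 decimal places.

PS ≈ 0.644

p₁ = 0.763, p₀ = 0.334.
Under exogeneity and monotonicity, PS = (p₁ − p₀) / (1 − p₀).
PS = (0.763 − 0.334) / (1 − 0.334) = 0.429 / 0.666 ≈ 0.6441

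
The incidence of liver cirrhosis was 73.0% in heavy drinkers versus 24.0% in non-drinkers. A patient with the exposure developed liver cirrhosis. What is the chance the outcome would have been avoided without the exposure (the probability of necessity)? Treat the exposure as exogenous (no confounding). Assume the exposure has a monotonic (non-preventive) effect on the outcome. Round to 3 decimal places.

p₁ = 0.73, p₀ = 0.24.
Under exogeneity and monotonicity, PN = (p₁ − p₀) / p₁.
PN = (0.73 − 0.24) / 0.73 = 0.49 / 0.73 ≈ 0.6712

PN ≈ 0.671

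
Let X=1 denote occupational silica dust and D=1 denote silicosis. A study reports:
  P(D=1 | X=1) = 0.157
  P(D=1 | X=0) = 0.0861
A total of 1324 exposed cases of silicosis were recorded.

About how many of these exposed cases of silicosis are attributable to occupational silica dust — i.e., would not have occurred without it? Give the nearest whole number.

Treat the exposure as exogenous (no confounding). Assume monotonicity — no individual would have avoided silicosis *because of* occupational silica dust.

Let p₁ = 0.157, p₀ = 0.0861.
PN = (p₁ − p₀)/p₁ = (0.157 − 0.0861) / 0.157 ≈ 0.45159.
Attributable cases ≈ PN × (exposed cases) = 0.45159 × 1324 ≈ 597.91.

about 598 cases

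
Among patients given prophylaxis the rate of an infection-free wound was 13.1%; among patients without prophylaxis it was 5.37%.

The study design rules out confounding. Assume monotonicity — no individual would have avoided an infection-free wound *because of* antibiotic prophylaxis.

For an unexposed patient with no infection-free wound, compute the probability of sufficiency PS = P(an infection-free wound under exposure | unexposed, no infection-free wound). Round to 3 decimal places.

PS ≈ 0.082

p₁ = 0.131, p₀ = 0.0537.
Under exogeneity and monotonicity, PS = (p₁ − p₀) / (1 − p₀).
PS = (0.131 − 0.0537) / (1 − 0.0537) = 0.0773 / 0.9463 ≈ 0.0817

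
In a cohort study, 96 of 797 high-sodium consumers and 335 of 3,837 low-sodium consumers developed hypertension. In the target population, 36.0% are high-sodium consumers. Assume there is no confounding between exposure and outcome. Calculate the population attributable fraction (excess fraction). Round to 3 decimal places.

PAF ≈ 0.120

p₁ = P(outcome | exposed) = 96/797 = 0.12045
p₀ = P(outcome | unexposed) = 335/3837 = 0.087308
Overall risk P(Y=1) = π·p₁ + (1−π)·p₀ = 0.36×0.12045 + 0.64×0.087308 = 0.09924.
Under exogeneity, PAF = [P(Y=1) − p₀] / P(Y=1).
PAF = (0.09924 − 0.087308) / 0.09924 ≈ 0.1202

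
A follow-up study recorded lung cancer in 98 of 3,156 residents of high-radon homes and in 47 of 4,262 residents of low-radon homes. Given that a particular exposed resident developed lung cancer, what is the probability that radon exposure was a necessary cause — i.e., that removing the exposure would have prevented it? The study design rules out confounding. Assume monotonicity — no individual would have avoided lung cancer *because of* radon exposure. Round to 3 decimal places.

p₁ = P(outcome | exposed) = 98/3156 = 0.031052
p₀ = P(outcome | unexposed) = 47/4262 = 0.011028
Under exogeneity and monotonicity, PN = (p₁ − p₀) / p₁.
PN = (0.031052 − 0.011028) / 0.031052 = 0.020024 / 0.031052 ≈ 0.6449

PN ≈ 0.645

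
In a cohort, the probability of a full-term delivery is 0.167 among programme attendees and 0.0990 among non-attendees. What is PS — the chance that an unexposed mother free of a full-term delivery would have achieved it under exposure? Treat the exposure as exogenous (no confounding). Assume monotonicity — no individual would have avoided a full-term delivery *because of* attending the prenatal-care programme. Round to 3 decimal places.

PS ≈ 0.075

Let p₁ = 0.167, p₀ = 0.099.
Under exogeneity and monotonicity, PS = (p₁ − p₀) / (1 − p₀).
PS = (0.167 − 0.099) / (1 − 0.099) = 0.068 / 0.901 ≈ 0.0755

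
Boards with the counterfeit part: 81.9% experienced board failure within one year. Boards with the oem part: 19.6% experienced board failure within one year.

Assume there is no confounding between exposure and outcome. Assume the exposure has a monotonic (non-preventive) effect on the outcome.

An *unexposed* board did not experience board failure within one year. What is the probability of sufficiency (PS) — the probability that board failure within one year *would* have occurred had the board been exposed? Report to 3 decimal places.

PS ≈ 0.775

p₁ = 0.819, p₀ = 0.196.
Under exogeneity and monotonicity, PS = (p₁ − p₀) / (1 − p₀).
PS = (0.819 − 0.196) / (1 − 0.196) = 0.623 / 0.804 ≈ 0.7749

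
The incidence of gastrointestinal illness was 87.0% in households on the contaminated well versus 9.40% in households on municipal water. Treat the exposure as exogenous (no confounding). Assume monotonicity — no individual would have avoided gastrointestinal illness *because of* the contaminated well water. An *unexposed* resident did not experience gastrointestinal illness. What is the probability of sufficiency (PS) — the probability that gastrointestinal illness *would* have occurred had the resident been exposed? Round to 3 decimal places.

PS ≈ 0.857

p₁ = 0.87, p₀ = 0.094.
Under exogeneity and monotonicity, PS = (p₁ − p₀) / (1 − p₀).
PS = (0.87 − 0.094) / (1 − 0.094) = 0.776 / 0.906 ≈ 0.8565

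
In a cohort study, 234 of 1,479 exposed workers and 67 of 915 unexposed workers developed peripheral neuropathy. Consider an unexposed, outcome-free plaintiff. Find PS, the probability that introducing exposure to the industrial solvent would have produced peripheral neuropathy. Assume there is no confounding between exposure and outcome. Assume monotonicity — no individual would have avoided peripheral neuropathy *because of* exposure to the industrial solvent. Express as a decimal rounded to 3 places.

p₁ = P(outcome | exposed) = 234/1479 = 0.15822
p₀ = P(outcome | unexposed) = 67/915 = 0.073224
Under exogeneity and monotonicity, PS = (p₁ − p₀) / (1 − p₀).
PS = (0.15822 − 0.073224) / (1 − 0.073224) = 0.084991 / 0.92678 ≈ 0.0917

PS ≈ 0.092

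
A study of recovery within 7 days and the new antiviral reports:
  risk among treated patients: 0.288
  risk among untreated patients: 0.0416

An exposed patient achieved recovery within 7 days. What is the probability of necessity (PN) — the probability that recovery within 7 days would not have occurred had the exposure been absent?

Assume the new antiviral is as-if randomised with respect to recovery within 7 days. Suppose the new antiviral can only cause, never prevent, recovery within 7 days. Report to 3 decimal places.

PN ≈ 0.856

Let p₁ = 0.288, p₀ = 0.0416.
Under exogeneity and monotonicity, PN = (p₁ − p₀) / p₁.
PN = (0.288 − 0.0416) / 0.288 = 0.2464 / 0.288 ≈ 0.8556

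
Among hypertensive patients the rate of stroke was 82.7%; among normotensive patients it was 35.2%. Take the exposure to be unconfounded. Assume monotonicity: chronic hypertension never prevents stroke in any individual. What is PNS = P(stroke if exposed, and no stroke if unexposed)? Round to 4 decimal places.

p₁ = 0.827, p₀ = 0.352.
Under exogeneity and monotonicity, PNS = p₁ − p₀.
PNS = 0.827 − 0.352 = 0.475

PNS ≈ 0.4750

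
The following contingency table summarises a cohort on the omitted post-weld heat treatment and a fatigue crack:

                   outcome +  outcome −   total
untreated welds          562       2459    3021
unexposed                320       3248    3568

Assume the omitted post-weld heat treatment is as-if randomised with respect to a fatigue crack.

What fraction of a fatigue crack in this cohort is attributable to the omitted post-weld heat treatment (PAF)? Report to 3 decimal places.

PAF ≈ 0.330

p₁ = P(outcome | exposed) = 562/3021 = 0.18603
p₀ = P(outcome | unexposed) = 320/3568 = 0.089686
Exposure prevalence π = 3021/6589 = 0.45849; overall risk P(Y=1) = 0.13386.
Under exogeneity, PAF = [P(Y=1) − p₀]/P(Y=1).
PAF = (0.13386 − 0.089686) / 0.13386 ≈ 0.3300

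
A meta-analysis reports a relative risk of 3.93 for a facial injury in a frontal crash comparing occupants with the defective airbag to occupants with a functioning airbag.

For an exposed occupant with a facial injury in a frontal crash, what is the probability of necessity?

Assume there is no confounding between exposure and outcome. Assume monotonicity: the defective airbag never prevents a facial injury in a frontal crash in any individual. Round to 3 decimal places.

Under exogeneity and monotonicity, PN = (RR − 1) / RR = 1 − 1/RR.
PN = (3.93 − 1) / 3.93 = 2.93 / 3.93 ≈ 0.7455

PN ≈ 0.746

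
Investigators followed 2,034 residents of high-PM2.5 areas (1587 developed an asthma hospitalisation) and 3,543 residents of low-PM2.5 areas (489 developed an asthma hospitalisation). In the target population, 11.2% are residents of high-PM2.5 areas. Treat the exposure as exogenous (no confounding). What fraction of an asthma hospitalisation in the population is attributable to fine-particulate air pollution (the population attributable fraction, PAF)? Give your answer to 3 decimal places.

p₁ = P(outcome | exposed) = 1587/2034 = 0.78024
p₀ = P(outcome | unexposed) = 489/3543 = 0.13802
Overall risk P(Y=1) = π·p₁ + (1−π)·p₀ = 0.112×0.78024 + 0.888×0.13802 = 0.20995.
Under exogeneity, PAF = [P(Y=1) − p₀] / P(Y=1).
PAF = (0.20995 − 0.13802) / 0.20995 ≈ 0.3426

PAF ≈ 0.343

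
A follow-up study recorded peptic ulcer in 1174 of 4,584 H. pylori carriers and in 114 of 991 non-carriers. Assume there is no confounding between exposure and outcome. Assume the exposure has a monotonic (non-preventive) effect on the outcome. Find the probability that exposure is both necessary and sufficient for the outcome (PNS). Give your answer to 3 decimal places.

PNS ≈ 0.141

p₁ = P(outcome | exposed) = 1174/4584 = 0.25611
p₀ = P(outcome | unexposed) = 114/991 = 0.11504
Under exogeneity and monotonicity, PNS = p₁ − p₀.
PNS = 0.25611 − 0.11504 = 0.14107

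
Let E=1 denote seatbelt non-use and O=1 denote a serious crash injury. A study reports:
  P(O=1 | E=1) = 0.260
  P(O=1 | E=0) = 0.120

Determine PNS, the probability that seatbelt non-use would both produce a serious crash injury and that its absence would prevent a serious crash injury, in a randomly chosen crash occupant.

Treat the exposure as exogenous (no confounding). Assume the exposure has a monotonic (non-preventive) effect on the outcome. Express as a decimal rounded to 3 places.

Let p₁ = 0.26, p₀ = 0.12.
Under exogeneity and monotonicity, PNS = p₁ − p₀.
PNS = 0.26 − 0.12 = 0.14

PNS ≈ 0.140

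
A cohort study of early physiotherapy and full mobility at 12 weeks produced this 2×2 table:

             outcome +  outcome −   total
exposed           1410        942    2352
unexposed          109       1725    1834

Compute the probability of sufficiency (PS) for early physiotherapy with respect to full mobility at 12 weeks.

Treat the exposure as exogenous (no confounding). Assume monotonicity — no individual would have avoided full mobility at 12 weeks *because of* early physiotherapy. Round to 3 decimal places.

p₁ = P(outcome | exposed) = 1410/2352 = 0.59949
p₀ = P(outcome | unexposed) = 109/1834 = 0.059433
Under exogeneity and monotonicity, PS = (p₁ − p₀) / (1 − p₀).
PS = (0.59949 − 0.059433) / (1 − 0.059433) = 0.54006 / 0.94057 ≈ 0.5742

PS ≈ 0.574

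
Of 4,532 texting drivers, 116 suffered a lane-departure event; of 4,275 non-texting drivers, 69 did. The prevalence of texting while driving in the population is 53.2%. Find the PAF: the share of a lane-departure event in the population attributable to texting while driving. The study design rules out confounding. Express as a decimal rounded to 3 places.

PAF ≈ 0.238

p₁ = P(outcome | exposed) = 116/4532 = 0.025596
p₀ = P(outcome | unexposed) = 69/4275 = 0.01614
Overall risk P(Y=1) = π·p₁ + (1−π)·p₀ = 0.532×0.025596 + 0.468×0.01614 = 0.021171.
Under exogeneity, PAF = [P(Y=1) − p₀] / P(Y=1).
PAF = (0.021171 − 0.01614) / 0.021171 ≈ 0.2376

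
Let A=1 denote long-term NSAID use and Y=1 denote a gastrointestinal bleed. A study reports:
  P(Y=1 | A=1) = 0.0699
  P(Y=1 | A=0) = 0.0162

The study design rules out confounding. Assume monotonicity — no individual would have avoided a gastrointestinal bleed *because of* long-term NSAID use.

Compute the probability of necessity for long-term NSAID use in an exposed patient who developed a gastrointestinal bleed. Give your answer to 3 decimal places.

PN ≈ 0.768

Let p₁ = 0.0699, p₀ = 0.0162.
Under exogeneity and monotonicity, PN = (p₁ − p₀) / p₁.
PN = (0.0699 − 0.0162) / 0.0699 = 0.0537 / 0.0699 ≈ 0.7682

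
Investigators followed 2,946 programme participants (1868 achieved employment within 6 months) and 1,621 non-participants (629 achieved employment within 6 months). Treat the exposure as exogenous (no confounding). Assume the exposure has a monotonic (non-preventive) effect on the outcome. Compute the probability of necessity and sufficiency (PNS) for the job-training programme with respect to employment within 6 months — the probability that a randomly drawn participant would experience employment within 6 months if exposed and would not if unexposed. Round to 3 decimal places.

p₁ = P(outcome | exposed) = 1868/2946 = 0.63408
p₀ = P(outcome | unexposed) = 629/1621 = 0.38803
Under exogeneity and monotonicity, PNS = p₁ − p₀.
PNS = 0.63408 − 0.38803 = 0.24605

PNS ≈ 0.246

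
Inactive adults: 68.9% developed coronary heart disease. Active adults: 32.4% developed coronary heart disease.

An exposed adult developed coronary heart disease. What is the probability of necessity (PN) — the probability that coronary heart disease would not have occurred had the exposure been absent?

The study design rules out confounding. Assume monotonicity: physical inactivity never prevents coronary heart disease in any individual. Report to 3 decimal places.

p₁ = 0.689, p₀ = 0.324.
Under exogeneity and monotonicity, PN = (p₁ − p₀) / p₁.
PN = (0.689 − 0.324) / 0.689 = 0.365 / 0.689 ≈ 0.5298

PN ≈ 0.530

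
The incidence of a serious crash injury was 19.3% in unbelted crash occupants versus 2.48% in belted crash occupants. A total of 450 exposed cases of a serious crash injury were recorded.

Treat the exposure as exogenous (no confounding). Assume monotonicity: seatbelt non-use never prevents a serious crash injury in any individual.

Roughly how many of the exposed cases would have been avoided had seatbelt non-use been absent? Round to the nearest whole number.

p₁ = 0.193, p₀ = 0.0248.
PN = (p₁ − p₀)/p₁ = (0.193 − 0.0248) / 0.193 ≈ 0.87150.
Attributable cases ≈ PN × (exposed cases) = 0.87150 × 450 ≈ 392.18.

about 392 cases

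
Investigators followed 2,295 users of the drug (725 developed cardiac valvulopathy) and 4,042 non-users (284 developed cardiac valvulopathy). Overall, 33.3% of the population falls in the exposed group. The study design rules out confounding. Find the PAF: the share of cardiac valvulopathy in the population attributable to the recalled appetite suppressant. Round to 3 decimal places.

p₁ = P(outcome | exposed) = 725/2295 = 0.3159
p₀ = P(outcome | unexposed) = 284/4042 = 0.070262
Overall risk P(Y=1) = π·p₁ + (1−π)·p₀ = 0.333×0.3159 + 0.667×0.070262 = 0.15206.
Under exogeneity, PAF = [P(Y=1) − p₀] / P(Y=1).
PAF = (0.15206 − 0.070262) / 0.15206 ≈ 0.5379

PAF ≈ 0.538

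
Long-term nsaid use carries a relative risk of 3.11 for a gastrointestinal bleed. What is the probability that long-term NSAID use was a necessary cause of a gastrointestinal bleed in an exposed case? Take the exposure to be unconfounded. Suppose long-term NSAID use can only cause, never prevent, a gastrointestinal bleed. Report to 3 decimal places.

Under exogeneity and monotonicity, PN = (RR − 1) / RR = 1 − 1/RR.
PN = (3.11 − 1) / 3.11 = 2.11 / 3.11 ≈ 0.6785

PN ≈ 0.678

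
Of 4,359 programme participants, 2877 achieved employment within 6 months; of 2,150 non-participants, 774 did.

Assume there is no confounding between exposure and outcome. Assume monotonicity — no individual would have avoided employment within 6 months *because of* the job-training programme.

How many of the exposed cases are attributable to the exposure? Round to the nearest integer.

about 1308 cases

p₁ = P(outcome | exposed) = 2877/4359 = 0.66001
p₀ = P(outcome | unexposed) = 774/2150 = 0.36
PN = (p₁ − p₀)/p₁ = (0.66001 − 0.36) / 0.66001 ≈ 0.45456.
Attributable cases ≈ PN × (exposed cases) = 0.45456 × 2877 ≈ 1307.76.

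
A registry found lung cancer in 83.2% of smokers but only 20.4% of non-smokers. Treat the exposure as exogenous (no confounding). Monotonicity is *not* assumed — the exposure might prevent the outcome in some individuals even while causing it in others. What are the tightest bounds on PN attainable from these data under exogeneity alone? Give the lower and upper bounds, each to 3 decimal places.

p₁ = 0.832, p₀ = 0.204.
Under exogeneity alone the bounds on PN are max{0,(p₁−p₀)/p₁} ≤ PN ≤ min{1,(1−p₀)/p₁}.
  lower = (p₁ − p₀)/p₁ = 0.628 / 0.832 ≈ 0.7548
  upper = min{1, (1 − p₀)/p₁} = 0.796 / 0.832 ≈ 0.9567

0.755 ≤ PN ≤ 0.957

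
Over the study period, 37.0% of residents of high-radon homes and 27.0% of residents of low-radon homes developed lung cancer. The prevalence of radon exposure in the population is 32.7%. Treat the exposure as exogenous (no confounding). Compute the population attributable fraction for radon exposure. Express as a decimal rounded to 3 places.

PAF ≈ 0.108

p₁ = 0.37, p₀ = 0.27.
Overall risk P(Y=1) = π·p₁ + (1−π)·p₀ = 0.327×0.37 + 0.673×0.27 = 0.3027.
Under exogeneity, PAF = [P(Y=1) − p₀] / P(Y=1).
PAF = (0.3027 − 0.27) / 0.3027 ≈ 0.1080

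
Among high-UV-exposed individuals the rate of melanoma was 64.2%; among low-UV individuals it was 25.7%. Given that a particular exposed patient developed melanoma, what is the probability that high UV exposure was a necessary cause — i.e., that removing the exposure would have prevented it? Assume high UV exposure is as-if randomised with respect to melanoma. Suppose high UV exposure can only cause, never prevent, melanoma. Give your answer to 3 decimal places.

p₁ = 0.642, p₀ = 0.257.
Under exogeneity and monotonicity, PN = (p₁ − p₀) / p₁.
PN = (0.642 − 0.257) / 0.642 = 0.385 / 0.642 ≈ 0.5997

PN ≈ 0.600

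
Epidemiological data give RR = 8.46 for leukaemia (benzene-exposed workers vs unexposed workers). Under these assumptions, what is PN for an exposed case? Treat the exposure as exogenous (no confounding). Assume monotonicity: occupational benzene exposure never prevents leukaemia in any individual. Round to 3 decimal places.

Under exogeneity and monotonicity, PN = (RR − 1) / RR = 1 − 1/RR.
PN = (8.46 − 1) / 8.46 = 7.46 / 8.46 ≈ 0.8818

PN ≈ 0.882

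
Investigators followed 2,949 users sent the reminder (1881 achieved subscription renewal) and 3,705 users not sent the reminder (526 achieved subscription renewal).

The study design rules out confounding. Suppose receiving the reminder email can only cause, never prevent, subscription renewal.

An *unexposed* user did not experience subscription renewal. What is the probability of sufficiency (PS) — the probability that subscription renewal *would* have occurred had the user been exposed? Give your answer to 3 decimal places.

PS ≈ 0.578

p₁ = P(outcome | exposed) = 1881/2949 = 0.63784
p₀ = P(outcome | unexposed) = 526/3705 = 0.14197
Under exogeneity and monotonicity, PS = (p₁ − p₀) / (1 − p₀).
PS = (0.63784 − 0.14197) / (1 − 0.14197) = 0.49587 / 0.85803 ≈ 0.5779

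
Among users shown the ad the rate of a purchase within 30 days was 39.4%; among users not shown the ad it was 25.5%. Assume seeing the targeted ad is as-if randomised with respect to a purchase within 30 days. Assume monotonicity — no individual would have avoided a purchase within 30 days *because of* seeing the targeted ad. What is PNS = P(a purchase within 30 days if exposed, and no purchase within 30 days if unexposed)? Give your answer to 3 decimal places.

p₁ = 0.394, p₀ = 0.255.
Under exogeneity and monotonicity, PNS = p₁ − p₀.
PNS = 0.394 − 0.255 = 0.139

PNS ≈ 0.139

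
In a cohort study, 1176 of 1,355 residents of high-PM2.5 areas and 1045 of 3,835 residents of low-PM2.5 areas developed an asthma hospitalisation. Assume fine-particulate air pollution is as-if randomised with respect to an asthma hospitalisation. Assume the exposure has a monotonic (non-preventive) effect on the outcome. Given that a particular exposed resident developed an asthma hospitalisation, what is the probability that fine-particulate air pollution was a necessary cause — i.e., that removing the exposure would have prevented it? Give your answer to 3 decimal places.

p₁ = P(outcome | exposed) = 1176/1355 = 0.8679
p₀ = P(outcome | unexposed) = 1045/3835 = 0.27249
Under exogeneity and monotonicity, PN = (p₁ − p₀) / p₁.
PN = (0.8679 − 0.27249) / 0.8679 = 0.59541 / 0.8679 ≈ 0.6860

PN ≈ 0.686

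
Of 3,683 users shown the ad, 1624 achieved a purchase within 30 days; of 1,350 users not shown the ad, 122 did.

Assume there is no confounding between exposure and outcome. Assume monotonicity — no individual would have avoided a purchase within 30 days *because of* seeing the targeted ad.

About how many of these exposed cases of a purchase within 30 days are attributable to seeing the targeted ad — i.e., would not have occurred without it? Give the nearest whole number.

about 1291 cases

p₁ = P(outcome | exposed) = 1624/3683 = 0.44094
p₀ = P(outcome | unexposed) = 122/1350 = 0.09037
PN = (p₁ − p₀)/p₁ = (0.44094 − 0.09037) / 0.44094 ≈ 0.79505.
Attributable cases ≈ PN × (exposed cases) = 0.79505 × 1624 ≈ 1291.17.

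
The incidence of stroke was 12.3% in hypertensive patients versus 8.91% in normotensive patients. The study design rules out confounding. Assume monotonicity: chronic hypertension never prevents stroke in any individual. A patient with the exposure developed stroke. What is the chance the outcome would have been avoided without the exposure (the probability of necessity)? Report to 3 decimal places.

PN ≈ 0.276

p₁ = 0.123, p₀ = 0.0891.
Under exogeneity and monotonicity, PN = (p₁ − p₀) / p₁.
PN = (0.123 − 0.0891) / 0.123 = 0.0339 / 0.123 ≈ 0.2756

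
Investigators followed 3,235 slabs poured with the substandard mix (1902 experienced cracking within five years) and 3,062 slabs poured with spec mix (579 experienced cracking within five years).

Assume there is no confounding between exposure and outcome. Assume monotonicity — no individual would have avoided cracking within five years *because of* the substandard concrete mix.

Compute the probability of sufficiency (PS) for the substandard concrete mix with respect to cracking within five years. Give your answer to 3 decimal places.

PS ≈ 0.492

p₁ = P(outcome | exposed) = 1902/3235 = 0.58794
p₀ = P(outcome | unexposed) = 579/3062 = 0.18909
Under exogeneity and monotonicity, PS = (p₁ − p₀) / (1 − p₀).
PS = (0.58794 − 0.18909) / (1 − 0.18909) = 0.39885 / 0.81091 ≈ 0.4919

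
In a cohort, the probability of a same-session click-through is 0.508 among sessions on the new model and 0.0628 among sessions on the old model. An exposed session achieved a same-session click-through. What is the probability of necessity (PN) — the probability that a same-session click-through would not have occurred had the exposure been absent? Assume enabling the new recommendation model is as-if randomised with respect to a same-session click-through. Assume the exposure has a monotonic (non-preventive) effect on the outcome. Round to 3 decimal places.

PN ≈ 0.876

Let p₁ = 0.508, p₀ = 0.0628.
Under exogeneity and monotonicity, PN = (p₁ − p₀) / p₁.
PN = (0.508 − 0.0628) / 0.508 = 0.4452 / 0.508 ≈ 0.8764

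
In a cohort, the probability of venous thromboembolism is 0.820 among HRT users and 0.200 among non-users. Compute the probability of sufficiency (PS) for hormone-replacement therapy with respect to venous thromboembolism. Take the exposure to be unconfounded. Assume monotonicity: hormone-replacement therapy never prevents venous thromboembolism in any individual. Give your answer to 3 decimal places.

PS ≈ 0.775

Let p₁ = 0.82, p₀ = 0.2.
Under exogeneity and monotonicity, PS = (p₁ − p₀) / (1 − p₀).
PS = (0.82 − 0.2) / (1 − 0.2) = 0.62 / 0.8 ≈ 0.7750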